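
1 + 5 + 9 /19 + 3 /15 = 634 /95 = 6.67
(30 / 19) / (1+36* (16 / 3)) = 30 / 3667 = 0.01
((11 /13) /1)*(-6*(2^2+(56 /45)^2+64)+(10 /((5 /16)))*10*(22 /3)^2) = 124677608 /8775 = 14208.27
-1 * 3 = -3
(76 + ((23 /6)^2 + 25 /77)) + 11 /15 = 1271689 /13860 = 91.75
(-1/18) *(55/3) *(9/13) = -55/78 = -0.71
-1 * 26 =-26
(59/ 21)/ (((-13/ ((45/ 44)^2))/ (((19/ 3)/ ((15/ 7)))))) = -16815/ 25168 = -0.67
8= 8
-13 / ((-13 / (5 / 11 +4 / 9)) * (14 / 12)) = 0.77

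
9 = 9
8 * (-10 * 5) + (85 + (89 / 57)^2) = -1015514 / 3249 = -312.56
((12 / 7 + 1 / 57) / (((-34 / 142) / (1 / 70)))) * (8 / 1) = -196244 / 237405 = -0.83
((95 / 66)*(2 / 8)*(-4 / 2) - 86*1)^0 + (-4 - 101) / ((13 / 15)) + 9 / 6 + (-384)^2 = 3830771 / 26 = 147337.35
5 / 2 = 2.50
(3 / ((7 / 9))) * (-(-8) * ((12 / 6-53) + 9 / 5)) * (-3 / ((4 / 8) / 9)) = 2869344 / 35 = 81981.26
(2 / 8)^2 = 1 / 16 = 0.06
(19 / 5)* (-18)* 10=-684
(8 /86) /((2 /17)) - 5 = -181 /43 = -4.21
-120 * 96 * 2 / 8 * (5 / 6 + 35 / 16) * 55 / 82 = -239250 / 41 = -5835.37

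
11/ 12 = 0.92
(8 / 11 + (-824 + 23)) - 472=-13995 / 11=-1272.27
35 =35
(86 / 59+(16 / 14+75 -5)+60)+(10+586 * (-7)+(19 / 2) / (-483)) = -32237591 / 8142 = -3959.42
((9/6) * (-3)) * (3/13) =-27/26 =-1.04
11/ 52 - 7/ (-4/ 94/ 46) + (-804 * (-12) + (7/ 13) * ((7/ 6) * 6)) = 895387/ 52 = 17218.98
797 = 797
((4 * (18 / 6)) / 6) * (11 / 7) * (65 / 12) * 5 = 85.12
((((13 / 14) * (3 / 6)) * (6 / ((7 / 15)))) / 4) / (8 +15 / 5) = 585 / 4312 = 0.14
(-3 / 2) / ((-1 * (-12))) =-1 / 8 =-0.12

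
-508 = -508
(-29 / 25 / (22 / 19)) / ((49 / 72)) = -19836 / 13475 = -1.47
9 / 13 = 0.69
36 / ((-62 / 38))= -684 / 31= -22.06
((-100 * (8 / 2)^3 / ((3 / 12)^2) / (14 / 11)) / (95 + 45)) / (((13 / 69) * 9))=-647680 / 1911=-338.92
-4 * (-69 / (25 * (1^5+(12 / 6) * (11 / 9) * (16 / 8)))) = 2484 / 1325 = 1.87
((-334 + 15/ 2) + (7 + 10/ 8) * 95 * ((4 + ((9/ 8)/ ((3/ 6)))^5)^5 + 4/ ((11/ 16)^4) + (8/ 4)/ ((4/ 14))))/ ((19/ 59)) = 247151051293993764392634540114359/ 113891530976572473344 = 2170056449103.60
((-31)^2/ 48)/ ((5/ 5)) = 961/ 48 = 20.02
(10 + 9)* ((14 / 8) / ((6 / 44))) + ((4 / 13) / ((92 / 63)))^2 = 130817477 / 536406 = 243.88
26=26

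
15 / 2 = 7.50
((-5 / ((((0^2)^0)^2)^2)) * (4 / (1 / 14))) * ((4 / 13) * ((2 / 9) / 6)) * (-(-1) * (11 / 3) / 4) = -3080 / 1053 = -2.92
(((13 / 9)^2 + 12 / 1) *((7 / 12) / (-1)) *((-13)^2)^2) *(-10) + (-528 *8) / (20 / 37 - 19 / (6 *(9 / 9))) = 60492357883 / 25758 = 2348488.15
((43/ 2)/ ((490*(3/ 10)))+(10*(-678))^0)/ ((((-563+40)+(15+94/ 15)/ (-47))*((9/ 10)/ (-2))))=395975/ 81371997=0.00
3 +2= 5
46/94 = 23/47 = 0.49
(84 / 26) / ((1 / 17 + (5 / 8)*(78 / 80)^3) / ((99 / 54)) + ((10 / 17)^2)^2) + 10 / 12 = 13284122167205 / 1716344775366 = 7.74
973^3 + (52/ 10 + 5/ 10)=921167322.70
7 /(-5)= -1.40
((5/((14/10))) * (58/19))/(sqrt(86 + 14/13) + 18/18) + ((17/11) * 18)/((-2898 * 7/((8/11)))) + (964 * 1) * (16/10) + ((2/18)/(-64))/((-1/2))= 2900 * sqrt(3679)/148827 + 2146328835711589/1391663417760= 1543.46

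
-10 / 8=-5 / 4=-1.25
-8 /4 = -2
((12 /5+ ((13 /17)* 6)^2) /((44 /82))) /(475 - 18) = 0.10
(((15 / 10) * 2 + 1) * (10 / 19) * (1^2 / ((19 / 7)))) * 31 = 8680 / 361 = 24.04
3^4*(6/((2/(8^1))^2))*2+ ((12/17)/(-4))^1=264381/17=15551.82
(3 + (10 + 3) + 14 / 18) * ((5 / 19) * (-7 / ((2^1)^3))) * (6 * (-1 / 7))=755 / 228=3.31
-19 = -19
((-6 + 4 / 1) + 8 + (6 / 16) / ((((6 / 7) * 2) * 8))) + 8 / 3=6677 / 768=8.69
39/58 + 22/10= 833/290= 2.87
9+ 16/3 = 43/3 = 14.33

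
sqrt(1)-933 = -932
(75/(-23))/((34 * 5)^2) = -3/26588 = -0.00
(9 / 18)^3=0.12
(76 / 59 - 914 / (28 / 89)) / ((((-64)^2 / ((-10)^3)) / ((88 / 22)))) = 299830375 / 105728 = 2835.87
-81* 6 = -486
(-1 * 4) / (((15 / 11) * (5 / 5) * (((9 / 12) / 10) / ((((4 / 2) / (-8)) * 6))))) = 176 / 3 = 58.67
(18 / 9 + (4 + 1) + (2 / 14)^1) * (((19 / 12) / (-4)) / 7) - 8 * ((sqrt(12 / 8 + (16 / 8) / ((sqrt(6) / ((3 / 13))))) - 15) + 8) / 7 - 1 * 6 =1877 / 1176 - 4 * sqrt(52 * sqrt(6) + 1014) / 91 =0.11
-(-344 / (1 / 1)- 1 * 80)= 424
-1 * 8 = -8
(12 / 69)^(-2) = 529 / 16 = 33.06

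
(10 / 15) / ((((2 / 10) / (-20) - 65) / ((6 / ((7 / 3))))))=-400 / 15169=-0.03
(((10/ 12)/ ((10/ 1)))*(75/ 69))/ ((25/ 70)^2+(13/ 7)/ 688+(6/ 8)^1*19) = 210700/ 33450303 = 0.01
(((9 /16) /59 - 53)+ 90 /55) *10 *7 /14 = -2666305 /10384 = -256.77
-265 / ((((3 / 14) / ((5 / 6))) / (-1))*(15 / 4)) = 7420 / 27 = 274.81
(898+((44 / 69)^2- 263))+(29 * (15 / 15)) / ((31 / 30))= 97922371 / 147591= 663.47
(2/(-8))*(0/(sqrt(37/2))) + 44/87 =44/87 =0.51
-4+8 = 4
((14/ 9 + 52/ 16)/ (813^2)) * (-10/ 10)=-173/ 23794884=-0.00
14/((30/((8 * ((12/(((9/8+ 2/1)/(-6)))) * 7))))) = -75264/125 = -602.11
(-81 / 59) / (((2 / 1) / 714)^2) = -10323369 / 59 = -174972.36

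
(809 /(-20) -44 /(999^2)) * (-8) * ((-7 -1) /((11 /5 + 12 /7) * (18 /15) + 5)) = -266.97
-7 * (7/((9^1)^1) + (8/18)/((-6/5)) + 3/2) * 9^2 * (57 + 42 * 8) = -850059/2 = -425029.50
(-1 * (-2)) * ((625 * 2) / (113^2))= 2500 / 12769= 0.20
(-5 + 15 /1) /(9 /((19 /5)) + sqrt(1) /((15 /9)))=475 /141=3.37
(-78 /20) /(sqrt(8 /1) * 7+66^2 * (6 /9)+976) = -3783 /3763502+273 * sqrt(2) /75270040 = -0.00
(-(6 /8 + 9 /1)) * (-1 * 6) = 117 /2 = 58.50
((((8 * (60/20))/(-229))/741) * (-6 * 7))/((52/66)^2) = 91476/9559147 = 0.01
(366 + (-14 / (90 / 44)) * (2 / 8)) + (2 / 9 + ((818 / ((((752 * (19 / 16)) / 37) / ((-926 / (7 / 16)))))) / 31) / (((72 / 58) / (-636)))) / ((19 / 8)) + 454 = 9204707936513 / 18409195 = 500006.00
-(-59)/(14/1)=59/14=4.21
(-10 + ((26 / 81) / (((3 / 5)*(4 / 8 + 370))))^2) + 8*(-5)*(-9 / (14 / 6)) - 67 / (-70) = 145.24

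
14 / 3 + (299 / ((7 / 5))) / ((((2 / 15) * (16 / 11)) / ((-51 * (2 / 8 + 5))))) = -113222033 / 384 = -294849.04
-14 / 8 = -7 / 4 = -1.75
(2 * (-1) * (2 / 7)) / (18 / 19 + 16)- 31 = -34975 / 1127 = -31.03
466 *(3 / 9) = 155.33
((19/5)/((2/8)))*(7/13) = 532/65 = 8.18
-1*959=-959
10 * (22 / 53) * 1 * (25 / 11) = 500 / 53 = 9.43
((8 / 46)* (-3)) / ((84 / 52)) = -52 / 161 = -0.32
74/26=37/13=2.85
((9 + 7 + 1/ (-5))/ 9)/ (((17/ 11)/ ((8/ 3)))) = 6952/ 2295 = 3.03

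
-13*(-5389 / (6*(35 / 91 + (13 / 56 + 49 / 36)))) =76502244 / 12959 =5903.41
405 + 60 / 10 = 411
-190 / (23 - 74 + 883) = -95 / 416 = -0.23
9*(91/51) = 273/17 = 16.06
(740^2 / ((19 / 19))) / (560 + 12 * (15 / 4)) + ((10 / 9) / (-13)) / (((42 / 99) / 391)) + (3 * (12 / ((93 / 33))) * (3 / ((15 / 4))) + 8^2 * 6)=6249460957 / 5120115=1220.57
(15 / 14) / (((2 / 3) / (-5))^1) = -225 / 28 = -8.04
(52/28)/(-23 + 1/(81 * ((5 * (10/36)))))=-2925/36211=-0.08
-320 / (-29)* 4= 1280 / 29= 44.14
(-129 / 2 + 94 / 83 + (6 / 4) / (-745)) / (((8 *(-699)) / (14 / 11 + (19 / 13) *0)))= 6857291 / 475449315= 0.01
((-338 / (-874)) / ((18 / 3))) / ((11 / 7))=1183 / 28842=0.04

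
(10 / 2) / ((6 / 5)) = 25 / 6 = 4.17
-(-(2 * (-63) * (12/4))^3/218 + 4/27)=-729137488/2943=-247753.14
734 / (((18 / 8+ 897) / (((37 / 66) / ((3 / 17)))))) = 923372 / 356103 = 2.59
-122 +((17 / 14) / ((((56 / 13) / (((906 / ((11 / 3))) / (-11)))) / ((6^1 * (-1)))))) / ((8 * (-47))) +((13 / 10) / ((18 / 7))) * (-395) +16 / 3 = -25397652409 / 80254944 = -316.46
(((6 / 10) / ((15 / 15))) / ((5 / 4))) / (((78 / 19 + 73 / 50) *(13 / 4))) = 1824 / 68731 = 0.03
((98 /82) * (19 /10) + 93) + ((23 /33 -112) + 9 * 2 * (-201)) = -49168457 /13530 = -3634.03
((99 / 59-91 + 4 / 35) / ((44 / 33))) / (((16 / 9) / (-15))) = 7460667 / 13216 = 564.52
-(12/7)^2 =-144/49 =-2.94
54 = 54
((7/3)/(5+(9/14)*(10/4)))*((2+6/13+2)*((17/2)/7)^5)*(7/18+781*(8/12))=386188325287/178181640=2167.39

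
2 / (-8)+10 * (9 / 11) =349 / 44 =7.93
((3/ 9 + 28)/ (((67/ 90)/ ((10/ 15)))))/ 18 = 850/ 603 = 1.41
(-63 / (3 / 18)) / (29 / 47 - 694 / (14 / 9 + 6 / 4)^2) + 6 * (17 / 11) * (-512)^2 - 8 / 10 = 1401177528450022 / 576427885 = 2430794.15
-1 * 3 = -3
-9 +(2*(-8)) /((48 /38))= -65 /3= -21.67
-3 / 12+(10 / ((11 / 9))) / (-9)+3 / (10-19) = -197 / 132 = -1.49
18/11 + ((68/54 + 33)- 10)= 7691/297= 25.90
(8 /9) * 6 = 16 /3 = 5.33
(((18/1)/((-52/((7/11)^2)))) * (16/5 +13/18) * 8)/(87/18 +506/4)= -51891/1549405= -0.03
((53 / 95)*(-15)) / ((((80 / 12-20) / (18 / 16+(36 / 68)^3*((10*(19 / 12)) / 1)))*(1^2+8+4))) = 0.17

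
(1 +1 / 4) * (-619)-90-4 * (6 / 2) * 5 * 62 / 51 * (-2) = -48815 / 68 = -717.87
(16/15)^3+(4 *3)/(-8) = -1933/6750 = -0.29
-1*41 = -41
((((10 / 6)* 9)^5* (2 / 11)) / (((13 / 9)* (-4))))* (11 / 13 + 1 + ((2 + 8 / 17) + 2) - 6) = -239203125 / 31603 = -7569.00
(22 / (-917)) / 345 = -0.00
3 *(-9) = -27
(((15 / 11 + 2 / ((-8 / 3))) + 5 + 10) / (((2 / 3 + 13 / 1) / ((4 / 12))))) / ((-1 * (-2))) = 687 / 3608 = 0.19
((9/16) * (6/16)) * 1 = 27/128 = 0.21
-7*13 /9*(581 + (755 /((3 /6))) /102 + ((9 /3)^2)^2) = -3141047 /459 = -6843.24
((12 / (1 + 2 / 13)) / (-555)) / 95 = -0.00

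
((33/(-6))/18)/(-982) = 11/35352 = 0.00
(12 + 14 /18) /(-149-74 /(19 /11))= -437 /6561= -0.07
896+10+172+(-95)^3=-856297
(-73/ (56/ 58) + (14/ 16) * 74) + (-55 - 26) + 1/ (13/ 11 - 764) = -91.86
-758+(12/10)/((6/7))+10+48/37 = -137881/185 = -745.30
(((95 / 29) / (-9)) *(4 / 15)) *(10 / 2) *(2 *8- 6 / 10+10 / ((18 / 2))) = -56468 / 7047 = -8.01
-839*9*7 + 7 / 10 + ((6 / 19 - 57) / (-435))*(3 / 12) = -582476067 / 11020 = -52856.27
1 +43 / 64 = 107 / 64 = 1.67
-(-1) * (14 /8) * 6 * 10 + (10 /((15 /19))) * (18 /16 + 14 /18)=13943 /108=129.10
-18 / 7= -2.57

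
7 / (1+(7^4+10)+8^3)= 7 / 2924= 0.00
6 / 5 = 1.20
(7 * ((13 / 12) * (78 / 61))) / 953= 0.01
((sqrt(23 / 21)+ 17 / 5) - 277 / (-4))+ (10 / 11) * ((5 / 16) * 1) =sqrt(483) / 21+ 32091 / 440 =73.98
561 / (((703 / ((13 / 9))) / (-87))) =-70499 / 703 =-100.28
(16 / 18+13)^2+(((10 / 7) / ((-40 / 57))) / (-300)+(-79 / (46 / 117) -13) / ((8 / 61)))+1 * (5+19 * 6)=-3441114839 / 2608200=-1319.34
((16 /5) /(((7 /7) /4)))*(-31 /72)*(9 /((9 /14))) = -3472 /45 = -77.16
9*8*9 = 648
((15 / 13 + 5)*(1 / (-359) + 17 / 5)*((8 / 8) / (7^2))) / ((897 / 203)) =2829472 / 29304093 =0.10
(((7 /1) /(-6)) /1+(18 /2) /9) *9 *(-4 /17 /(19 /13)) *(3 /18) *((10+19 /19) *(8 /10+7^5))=12017577 /1615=7441.22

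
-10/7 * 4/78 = -20/273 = -0.07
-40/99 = -0.40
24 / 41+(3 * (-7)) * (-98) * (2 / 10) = 84498 / 205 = 412.19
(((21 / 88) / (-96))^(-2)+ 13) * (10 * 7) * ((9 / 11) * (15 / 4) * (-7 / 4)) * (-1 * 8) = 5353082775 / 11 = 486643888.64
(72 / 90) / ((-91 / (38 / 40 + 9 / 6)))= -7 / 325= -0.02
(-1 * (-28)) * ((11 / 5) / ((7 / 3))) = 132 / 5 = 26.40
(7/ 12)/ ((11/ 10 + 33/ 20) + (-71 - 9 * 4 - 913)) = -7/ 12207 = -0.00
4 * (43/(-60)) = -43/15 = -2.87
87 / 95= 0.92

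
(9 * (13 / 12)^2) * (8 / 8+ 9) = 845 / 8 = 105.62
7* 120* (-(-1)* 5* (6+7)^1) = 54600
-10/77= -0.13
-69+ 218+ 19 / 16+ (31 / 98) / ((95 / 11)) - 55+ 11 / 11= 7166773 / 74480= 96.22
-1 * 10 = -10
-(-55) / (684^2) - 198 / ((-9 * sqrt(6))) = 55 / 467856 + 11 * sqrt(6) / 3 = 8.98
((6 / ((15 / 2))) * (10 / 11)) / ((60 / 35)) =14 / 33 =0.42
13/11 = 1.18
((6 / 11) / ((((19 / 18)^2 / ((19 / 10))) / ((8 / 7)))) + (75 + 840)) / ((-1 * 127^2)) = -6701001 / 117983635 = -0.06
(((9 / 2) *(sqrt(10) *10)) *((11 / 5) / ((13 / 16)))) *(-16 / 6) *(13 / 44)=-96 *sqrt(10)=-303.58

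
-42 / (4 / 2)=-21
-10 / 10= -1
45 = 45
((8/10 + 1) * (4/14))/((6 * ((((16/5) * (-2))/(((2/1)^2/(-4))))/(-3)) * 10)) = -9/2240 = -0.00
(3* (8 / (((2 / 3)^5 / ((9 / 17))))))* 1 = 6561 / 68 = 96.49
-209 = -209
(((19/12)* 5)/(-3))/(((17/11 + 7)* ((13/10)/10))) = -26125/10998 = -2.38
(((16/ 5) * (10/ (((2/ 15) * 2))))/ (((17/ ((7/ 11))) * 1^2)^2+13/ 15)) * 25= 551250/ 131293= 4.20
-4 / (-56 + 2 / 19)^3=6859 / 299442582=0.00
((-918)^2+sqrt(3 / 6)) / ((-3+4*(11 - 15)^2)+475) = sqrt(2) / 1072+210681 / 134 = 1572.25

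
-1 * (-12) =12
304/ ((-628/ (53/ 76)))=-53/ 157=-0.34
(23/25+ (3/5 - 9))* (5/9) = -187/45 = -4.16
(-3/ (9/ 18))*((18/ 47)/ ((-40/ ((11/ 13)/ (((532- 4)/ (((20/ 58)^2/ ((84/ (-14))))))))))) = -15/ 8221616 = -0.00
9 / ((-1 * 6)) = -3 / 2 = -1.50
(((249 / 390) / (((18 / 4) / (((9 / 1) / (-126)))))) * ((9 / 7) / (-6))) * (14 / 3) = 83 / 8190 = 0.01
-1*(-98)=98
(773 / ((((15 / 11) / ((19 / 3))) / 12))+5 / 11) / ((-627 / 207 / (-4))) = 653989636 / 11495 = 56893.40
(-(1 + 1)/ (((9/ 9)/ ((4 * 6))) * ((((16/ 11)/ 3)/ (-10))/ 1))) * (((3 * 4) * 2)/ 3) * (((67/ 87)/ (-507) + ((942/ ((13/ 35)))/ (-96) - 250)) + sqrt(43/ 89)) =-10729488385/ 4901 + 7920 * sqrt(3827)/ 89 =-2183739.63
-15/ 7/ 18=-5/ 42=-0.12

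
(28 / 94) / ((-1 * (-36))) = 7 / 846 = 0.01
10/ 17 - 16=-262/ 17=-15.41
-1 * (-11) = 11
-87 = -87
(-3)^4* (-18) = -1458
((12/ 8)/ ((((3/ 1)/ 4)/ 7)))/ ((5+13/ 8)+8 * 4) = 112/ 309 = 0.36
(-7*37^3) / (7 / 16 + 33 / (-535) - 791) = 3035127760 / 6767743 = 448.47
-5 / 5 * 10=-10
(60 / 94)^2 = 900 / 2209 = 0.41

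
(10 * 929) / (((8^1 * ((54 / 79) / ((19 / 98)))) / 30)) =34860725 / 3528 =9881.16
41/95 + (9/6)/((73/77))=27931/13870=2.01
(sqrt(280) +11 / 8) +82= 2 * sqrt(70) +667 / 8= 100.11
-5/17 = -0.29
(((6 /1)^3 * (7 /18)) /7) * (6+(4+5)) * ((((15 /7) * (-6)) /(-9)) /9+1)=1460 /7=208.57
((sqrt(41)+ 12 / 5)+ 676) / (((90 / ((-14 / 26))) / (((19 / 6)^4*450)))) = -193396364 / 1053 - 4561235*sqrt(41) / 16848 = -185395.77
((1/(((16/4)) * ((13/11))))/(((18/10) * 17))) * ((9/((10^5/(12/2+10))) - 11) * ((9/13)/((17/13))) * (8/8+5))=-0.24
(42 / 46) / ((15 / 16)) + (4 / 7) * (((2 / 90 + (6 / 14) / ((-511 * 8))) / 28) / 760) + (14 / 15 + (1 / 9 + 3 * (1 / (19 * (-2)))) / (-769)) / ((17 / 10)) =7319590871982253 / 4806323025470400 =1.52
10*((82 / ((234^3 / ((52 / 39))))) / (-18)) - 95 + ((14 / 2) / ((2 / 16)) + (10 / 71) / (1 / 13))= -114119745644 / 3070292121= -37.17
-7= -7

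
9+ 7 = 16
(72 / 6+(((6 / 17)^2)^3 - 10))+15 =410385329 / 24137569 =17.00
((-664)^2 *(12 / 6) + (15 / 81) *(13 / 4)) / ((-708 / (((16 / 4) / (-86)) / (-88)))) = -95233601 / 144669888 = -0.66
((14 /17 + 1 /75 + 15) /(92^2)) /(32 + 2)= 631 /11466075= 0.00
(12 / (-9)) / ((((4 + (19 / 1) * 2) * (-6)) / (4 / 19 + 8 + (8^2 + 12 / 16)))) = 5545 / 14364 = 0.39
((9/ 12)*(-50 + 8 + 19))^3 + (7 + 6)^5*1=23434243/ 64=366160.05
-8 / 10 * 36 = -144 / 5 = -28.80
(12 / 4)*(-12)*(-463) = 16668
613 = 613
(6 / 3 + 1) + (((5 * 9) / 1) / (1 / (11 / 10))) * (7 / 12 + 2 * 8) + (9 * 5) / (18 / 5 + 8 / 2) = 126129 / 152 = 829.80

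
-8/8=-1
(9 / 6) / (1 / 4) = 6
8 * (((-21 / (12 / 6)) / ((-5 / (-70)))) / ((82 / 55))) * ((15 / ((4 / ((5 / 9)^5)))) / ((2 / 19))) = -800078125 / 538002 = -1487.13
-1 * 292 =-292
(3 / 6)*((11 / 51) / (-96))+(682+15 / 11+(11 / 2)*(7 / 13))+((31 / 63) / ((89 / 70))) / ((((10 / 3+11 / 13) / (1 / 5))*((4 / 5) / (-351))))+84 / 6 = 14060983601545 / 20313513792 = 692.20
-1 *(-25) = 25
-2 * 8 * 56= -896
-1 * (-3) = 3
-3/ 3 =-1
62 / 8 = 31 / 4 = 7.75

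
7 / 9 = 0.78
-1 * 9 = -9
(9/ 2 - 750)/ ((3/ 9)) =-4473/ 2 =-2236.50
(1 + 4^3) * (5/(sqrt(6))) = 325 * sqrt(6)/6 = 132.68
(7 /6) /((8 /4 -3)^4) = 7 /6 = 1.17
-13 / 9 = -1.44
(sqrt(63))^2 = 63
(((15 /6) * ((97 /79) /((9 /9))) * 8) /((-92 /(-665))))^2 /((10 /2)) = 20804475125 /3301489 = 6301.54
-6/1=-6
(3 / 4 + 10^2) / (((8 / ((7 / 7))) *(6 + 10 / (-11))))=4433 / 1792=2.47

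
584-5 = 579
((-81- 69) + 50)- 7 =-107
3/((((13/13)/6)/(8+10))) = 324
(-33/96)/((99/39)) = -13/96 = -0.14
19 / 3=6.33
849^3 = 611960049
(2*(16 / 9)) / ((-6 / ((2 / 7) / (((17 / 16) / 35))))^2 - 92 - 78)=-204800 / 9768591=-0.02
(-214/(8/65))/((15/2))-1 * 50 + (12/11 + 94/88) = -279.67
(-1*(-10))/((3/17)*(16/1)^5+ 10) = 85/1572949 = 0.00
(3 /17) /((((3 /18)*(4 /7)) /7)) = 12.97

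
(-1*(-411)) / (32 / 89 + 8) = 12193 / 248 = 49.17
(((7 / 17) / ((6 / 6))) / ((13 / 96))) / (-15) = -0.20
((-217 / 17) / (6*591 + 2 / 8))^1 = -868 / 241145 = -0.00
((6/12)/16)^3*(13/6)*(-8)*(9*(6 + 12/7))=-0.04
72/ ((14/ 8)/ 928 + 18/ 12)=267264/ 5575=47.94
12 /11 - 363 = -3981 /11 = -361.91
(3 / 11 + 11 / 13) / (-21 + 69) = 10 / 429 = 0.02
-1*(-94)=94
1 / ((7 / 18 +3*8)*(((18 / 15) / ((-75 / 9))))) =-125 / 439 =-0.28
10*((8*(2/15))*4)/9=128/27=4.74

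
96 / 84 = 8 / 7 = 1.14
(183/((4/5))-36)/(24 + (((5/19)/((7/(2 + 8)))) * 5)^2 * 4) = 13638219/2698144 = 5.05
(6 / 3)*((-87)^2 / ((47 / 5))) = 75690 / 47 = 1610.43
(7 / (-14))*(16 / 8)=-1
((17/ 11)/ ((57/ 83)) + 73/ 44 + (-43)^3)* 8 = -398787502/ 627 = -636024.72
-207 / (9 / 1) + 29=6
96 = 96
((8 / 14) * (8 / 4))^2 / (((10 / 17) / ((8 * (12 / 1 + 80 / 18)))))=644096 / 2205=292.11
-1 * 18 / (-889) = 18 / 889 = 0.02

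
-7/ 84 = -1/ 12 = -0.08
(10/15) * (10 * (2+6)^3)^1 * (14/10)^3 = 702464/75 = 9366.19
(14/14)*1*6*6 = 36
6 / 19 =0.32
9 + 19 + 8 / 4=30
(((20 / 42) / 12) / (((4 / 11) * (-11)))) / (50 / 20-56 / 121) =-605 / 124236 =-0.00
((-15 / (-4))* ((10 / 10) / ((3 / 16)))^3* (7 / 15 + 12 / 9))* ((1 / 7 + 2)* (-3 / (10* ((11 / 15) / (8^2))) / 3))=-1474560 / 77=-19150.13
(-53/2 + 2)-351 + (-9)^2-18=-312.50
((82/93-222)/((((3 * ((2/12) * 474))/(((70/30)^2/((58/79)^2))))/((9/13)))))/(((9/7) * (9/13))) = -139305677/19005759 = -7.33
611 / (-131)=-611 / 131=-4.66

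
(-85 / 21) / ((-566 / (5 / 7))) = 425 / 83202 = 0.01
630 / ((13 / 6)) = 3780 / 13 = 290.77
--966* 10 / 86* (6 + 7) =62790 / 43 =1460.23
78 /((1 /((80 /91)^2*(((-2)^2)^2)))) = 614400 /637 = 964.52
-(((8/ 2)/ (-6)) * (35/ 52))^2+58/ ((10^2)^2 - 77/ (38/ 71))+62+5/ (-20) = 70130892691/ 1139329386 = 61.55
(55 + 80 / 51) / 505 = 577 / 5151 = 0.11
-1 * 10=-10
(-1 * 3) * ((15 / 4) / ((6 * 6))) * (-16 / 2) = 5 / 2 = 2.50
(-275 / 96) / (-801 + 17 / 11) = 3025 / 844224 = 0.00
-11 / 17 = -0.65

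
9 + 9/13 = 126/13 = 9.69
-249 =-249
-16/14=-8/7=-1.14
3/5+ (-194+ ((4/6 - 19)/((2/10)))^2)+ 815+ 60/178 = 36143983/4005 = 9024.71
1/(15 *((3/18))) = 0.40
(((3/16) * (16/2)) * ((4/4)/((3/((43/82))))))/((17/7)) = 301/2788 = 0.11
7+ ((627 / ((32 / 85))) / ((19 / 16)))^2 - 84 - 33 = 7867585 / 4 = 1966896.25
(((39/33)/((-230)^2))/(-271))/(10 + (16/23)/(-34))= -221/26753282600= -0.00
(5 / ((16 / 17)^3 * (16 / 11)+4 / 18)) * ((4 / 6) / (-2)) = -162129 / 139582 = -1.16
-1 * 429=-429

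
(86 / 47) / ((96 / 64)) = 172 / 141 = 1.22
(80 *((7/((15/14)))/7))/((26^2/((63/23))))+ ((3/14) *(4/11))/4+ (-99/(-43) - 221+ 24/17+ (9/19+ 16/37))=-66462679138333/307615322014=-216.06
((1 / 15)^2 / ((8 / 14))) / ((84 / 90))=1 / 120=0.01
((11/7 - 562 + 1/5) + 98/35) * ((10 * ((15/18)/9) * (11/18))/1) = -536525/1701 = -315.42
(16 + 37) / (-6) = -53 / 6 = -8.83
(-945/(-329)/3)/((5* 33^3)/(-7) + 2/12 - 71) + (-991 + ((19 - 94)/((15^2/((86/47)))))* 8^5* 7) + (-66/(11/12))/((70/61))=-150405297905567/1067030895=-140956.84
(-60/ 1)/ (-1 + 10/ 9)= -540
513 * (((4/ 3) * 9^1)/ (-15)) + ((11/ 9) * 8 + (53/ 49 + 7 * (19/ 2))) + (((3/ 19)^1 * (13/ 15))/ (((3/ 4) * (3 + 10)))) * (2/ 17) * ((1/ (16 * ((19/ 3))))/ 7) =-901346707/ 2706417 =-333.04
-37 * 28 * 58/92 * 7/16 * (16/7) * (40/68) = -150220/391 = -384.19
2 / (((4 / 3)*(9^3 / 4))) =2 / 243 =0.01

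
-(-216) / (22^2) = 54 / 121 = 0.45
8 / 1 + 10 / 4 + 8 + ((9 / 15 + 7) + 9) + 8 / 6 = 1093 / 30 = 36.43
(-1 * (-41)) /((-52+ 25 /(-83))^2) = 282449 /18844281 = 0.01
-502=-502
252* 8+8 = 2024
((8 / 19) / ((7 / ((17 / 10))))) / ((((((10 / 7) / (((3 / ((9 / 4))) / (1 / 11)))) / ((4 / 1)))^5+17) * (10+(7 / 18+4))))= 2215587460939776 / 5300023701765902005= 0.00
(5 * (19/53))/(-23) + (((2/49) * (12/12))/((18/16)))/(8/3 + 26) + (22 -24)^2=30230453/7705299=3.92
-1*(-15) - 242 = -227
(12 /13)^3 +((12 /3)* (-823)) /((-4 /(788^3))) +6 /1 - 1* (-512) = 884725500523006 /2197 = 402697087174.79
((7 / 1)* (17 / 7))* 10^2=1700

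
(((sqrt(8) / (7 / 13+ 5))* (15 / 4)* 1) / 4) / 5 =0.10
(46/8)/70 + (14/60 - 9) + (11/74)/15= -89869/10360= -8.67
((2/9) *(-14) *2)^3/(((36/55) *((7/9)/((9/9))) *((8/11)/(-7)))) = 3320240/729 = 4554.51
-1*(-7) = 7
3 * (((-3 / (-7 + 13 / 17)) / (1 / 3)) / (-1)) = -459 / 106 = -4.33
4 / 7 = 0.57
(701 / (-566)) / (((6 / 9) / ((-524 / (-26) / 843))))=-91831 / 2067598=-0.04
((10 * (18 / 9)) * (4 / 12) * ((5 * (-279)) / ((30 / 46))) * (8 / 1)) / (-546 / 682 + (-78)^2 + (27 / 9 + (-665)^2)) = -38901280 / 152874119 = -0.25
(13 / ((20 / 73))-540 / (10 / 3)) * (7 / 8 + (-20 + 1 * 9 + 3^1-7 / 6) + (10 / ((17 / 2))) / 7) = 53153491 / 57120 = 930.56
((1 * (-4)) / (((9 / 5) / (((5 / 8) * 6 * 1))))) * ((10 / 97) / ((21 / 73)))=-18250 / 6111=-2.99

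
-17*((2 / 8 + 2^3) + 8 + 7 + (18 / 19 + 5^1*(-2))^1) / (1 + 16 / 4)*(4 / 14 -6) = 36686 / 133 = 275.83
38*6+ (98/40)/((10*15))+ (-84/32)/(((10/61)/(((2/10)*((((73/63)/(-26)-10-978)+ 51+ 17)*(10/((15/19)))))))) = 8786612057/234000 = 37549.62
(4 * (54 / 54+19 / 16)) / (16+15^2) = 0.04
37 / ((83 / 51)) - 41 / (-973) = 1839454 / 80759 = 22.78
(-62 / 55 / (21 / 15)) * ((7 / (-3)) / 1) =62 / 33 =1.88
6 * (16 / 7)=96 / 7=13.71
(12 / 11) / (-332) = -3 / 913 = -0.00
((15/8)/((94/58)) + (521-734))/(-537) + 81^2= 441608095/67304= 6561.39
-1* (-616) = 616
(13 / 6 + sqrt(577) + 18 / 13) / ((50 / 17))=4709 / 3900 + 17 * sqrt(577) / 50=9.37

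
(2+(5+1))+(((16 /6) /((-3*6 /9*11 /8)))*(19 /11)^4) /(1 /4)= -12815864 /483153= -26.53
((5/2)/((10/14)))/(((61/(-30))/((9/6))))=-315/122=-2.58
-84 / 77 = -12 / 11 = -1.09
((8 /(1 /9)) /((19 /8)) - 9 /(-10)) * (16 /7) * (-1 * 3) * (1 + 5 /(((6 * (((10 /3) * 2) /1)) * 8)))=-231309 /1064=-217.40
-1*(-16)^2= -256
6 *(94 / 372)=47 / 31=1.52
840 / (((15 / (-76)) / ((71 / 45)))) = -6715.02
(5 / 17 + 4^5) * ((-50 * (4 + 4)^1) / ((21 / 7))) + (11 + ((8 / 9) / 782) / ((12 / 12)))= -480560087 / 3519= -136561.55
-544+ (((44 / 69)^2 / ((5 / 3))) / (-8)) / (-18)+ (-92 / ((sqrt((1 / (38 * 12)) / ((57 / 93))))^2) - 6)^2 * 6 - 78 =272367839470126591 / 68629815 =3968651809.28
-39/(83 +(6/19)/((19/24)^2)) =-267501/572753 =-0.47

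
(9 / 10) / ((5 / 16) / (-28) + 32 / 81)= 2.34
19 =19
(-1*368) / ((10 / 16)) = -2944 / 5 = -588.80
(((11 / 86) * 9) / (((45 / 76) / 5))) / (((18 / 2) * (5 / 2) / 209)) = 174724 / 1935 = 90.30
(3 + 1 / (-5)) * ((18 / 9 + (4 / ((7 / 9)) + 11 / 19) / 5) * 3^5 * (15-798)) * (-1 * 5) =795704958 / 95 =8375841.66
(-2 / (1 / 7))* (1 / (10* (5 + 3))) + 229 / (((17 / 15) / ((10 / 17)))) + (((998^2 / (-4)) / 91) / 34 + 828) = 911212447 / 1051960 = 866.20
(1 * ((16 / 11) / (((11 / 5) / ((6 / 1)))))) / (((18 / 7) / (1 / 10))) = 56 / 363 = 0.15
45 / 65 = 0.69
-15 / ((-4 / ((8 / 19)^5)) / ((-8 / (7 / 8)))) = -7864320 / 17332693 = -0.45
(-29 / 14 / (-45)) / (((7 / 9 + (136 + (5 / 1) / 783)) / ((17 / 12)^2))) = 243049 / 359862720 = 0.00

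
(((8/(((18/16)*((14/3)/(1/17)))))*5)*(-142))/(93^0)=-22720/357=-63.64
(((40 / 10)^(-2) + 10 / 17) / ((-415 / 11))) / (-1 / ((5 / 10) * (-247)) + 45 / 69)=-1005537 / 38492080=-0.03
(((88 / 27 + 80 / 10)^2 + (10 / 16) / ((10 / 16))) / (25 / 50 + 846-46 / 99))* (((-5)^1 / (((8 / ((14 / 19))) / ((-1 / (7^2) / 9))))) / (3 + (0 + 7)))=0.00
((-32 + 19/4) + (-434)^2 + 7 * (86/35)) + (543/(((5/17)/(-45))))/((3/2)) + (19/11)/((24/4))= 87753757/660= 132960.24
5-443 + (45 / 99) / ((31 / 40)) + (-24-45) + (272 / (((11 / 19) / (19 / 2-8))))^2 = 1860999067 / 3751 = 496134.12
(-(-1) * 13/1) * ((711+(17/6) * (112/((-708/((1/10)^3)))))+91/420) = 1227381389/132750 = 9245.81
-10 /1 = -10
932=932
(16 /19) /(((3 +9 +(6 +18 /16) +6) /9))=384 /1273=0.30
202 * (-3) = -606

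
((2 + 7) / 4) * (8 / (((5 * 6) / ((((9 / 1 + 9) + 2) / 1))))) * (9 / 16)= 27 / 4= 6.75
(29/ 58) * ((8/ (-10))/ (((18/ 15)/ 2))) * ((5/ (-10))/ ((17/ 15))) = 0.29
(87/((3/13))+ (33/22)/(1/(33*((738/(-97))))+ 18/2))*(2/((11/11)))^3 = 661064672/219089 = 3017.33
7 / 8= 0.88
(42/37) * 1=42/37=1.14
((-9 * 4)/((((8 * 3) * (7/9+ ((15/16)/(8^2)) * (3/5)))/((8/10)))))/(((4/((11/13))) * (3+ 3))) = -2304/42835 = -0.05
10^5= 100000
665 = 665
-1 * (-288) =288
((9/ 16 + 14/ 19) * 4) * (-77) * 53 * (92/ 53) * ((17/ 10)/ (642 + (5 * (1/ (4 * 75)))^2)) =-10949400/ 112309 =-97.49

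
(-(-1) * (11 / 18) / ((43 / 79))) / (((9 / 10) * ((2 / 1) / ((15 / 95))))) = 4345 / 44118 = 0.10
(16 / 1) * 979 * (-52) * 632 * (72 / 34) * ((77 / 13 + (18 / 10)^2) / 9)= -471698427904 / 425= -1109878653.89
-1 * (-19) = 19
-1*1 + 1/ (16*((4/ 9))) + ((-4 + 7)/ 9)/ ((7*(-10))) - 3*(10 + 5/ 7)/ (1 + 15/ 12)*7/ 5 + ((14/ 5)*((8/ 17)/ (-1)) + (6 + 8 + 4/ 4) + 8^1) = 93473/ 114240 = 0.82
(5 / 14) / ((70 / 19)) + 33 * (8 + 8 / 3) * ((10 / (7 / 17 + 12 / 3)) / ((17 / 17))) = 2346013 / 2940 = 797.96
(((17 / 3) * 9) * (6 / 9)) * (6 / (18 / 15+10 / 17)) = 4335 / 38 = 114.08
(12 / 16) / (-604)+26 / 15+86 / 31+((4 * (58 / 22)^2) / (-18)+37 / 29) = 50115906307 / 11826452880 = 4.24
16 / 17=0.94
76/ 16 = 19/ 4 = 4.75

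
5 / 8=0.62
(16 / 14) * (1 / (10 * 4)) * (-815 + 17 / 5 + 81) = -3653 / 175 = -20.87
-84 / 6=-14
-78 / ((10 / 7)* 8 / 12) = -819 / 10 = -81.90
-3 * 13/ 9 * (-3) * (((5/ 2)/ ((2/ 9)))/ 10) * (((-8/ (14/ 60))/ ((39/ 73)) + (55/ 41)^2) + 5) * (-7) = 39496095/ 6724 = 5873.90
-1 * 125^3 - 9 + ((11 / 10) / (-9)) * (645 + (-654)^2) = -60164677 / 30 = -2005489.23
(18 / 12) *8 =12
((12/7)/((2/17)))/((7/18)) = 1836/49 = 37.47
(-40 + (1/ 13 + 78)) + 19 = 742/ 13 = 57.08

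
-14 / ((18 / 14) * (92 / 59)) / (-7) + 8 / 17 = 10333 / 7038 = 1.47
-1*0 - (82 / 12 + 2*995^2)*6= -11880341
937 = 937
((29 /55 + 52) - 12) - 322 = -15481 /55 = -281.47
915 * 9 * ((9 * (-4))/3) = -98820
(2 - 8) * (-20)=120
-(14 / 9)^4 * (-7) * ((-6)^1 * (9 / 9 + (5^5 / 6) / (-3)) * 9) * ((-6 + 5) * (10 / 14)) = -596792560 / 2187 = -272881.83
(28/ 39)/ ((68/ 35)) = 245/ 663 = 0.37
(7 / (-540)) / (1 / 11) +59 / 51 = 9311 / 9180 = 1.01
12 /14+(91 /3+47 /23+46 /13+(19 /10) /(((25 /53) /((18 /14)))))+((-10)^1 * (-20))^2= 8979407573 /224250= 40041.95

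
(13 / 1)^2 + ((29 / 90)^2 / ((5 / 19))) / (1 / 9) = 776479 / 4500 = 172.55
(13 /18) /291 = 0.00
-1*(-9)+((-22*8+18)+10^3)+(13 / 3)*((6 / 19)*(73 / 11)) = 179757 / 209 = 860.08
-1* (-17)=17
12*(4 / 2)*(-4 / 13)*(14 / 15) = -448 / 65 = -6.89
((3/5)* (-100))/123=-20/41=-0.49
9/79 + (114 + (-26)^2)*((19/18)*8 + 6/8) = 10329017/1422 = 7263.73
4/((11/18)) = 72/11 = 6.55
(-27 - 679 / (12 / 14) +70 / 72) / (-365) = 5891 / 2628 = 2.24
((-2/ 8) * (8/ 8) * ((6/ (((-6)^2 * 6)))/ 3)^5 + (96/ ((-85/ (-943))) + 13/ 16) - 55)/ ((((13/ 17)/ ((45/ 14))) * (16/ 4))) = 5049907953912491/ 4754092621824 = 1062.22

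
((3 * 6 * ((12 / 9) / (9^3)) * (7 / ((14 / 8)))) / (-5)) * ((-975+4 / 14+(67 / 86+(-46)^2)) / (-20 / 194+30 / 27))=-66689731 / 2234925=-29.84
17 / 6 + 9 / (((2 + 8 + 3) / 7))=599 / 78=7.68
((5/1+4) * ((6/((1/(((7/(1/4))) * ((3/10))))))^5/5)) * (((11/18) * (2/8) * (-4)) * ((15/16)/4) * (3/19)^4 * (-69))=1464336149450328/407253125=3595641.28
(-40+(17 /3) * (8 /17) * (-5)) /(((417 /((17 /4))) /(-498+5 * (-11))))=376040 /1251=300.59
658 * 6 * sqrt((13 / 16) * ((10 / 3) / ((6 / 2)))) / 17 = 329 * sqrt(130) / 17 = 220.66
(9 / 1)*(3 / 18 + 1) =21 / 2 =10.50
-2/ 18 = -1/ 9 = -0.11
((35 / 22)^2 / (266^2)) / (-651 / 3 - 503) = -5 / 100641024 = -0.00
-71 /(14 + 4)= -71 /18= -3.94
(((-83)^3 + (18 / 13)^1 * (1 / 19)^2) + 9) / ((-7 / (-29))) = -77817269944 / 32851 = -2368794.56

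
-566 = -566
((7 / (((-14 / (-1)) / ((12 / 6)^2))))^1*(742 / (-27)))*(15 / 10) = -742 / 9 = -82.44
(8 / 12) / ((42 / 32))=32 / 63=0.51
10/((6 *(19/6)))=10/19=0.53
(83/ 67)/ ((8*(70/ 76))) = 1577/ 9380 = 0.17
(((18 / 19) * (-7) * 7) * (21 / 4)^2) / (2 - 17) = 64827 / 760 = 85.30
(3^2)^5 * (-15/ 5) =-177147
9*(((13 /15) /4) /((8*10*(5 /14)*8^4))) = 273 /16384000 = 0.00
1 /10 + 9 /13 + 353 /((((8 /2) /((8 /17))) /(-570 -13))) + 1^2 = -53503779 /2210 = -24209.85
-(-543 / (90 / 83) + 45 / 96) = 240143 / 480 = 500.30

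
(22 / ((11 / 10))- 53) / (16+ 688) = -3 / 64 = -0.05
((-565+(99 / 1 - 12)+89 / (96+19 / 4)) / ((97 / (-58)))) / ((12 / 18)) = 16728186 / 39091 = 427.93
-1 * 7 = -7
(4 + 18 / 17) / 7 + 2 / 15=1528 / 1785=0.86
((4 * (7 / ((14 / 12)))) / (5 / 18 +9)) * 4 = 10.35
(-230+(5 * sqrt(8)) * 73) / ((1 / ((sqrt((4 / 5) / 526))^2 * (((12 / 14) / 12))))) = -46 / 1841+146 * sqrt(2) / 1841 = 0.09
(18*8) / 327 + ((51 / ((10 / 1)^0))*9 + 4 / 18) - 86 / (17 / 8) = 6990865 / 16677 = 419.19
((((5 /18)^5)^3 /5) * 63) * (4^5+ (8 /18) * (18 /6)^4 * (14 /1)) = 8160400390625 /93703341895520256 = 0.00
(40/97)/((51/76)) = 0.61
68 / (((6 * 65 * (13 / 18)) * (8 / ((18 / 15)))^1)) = 153 / 4225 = 0.04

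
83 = 83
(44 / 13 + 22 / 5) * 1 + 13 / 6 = 3881 / 390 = 9.95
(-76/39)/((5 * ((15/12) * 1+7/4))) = -76/585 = -0.13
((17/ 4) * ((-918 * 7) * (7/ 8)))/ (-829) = 382347/ 13264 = 28.83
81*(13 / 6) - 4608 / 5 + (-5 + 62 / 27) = -202177 / 270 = -748.80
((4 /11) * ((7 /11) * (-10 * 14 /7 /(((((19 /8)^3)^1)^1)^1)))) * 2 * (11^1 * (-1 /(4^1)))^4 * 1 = -271040 /6859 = -39.52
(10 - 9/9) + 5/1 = 14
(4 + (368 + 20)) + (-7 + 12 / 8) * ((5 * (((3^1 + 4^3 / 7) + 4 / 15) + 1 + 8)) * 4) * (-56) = 396824 / 3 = 132274.67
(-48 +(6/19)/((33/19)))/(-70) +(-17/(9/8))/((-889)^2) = 267233921/391208895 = 0.68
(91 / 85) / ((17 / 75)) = 1365 / 289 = 4.72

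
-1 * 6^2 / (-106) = 18 / 53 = 0.34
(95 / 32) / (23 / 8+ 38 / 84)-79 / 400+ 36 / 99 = 2603129 / 2459600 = 1.06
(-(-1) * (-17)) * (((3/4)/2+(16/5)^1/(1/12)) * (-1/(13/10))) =26367/52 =507.06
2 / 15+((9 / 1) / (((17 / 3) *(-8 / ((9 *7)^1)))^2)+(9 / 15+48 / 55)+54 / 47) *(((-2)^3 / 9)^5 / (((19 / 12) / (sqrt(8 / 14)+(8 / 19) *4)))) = -2295208242578 / 196604348985 - 145088884736 *sqrt(7) / 72433181205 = -16.97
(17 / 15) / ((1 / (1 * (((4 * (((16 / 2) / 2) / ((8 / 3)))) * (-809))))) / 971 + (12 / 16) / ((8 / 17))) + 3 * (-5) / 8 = -5595393097 / 4807498040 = -1.16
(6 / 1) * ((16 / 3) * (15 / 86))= 240 / 43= 5.58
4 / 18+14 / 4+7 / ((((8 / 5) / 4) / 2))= 697 / 18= 38.72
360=360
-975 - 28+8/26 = -13035/13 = -1002.69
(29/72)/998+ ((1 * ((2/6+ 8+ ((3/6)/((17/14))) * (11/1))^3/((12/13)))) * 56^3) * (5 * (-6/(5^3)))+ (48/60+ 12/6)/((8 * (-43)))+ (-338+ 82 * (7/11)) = -1216947666473643049933/12523687030800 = -97171676.64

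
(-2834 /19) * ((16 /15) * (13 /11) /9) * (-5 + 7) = -1178944 /28215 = -41.78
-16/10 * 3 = -24/5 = -4.80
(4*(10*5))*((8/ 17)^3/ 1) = 102400/ 4913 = 20.84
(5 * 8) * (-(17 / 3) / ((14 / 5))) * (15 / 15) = -1700 / 21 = -80.95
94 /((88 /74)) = 1739 /22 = 79.05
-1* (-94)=94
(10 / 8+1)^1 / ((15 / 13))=39 / 20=1.95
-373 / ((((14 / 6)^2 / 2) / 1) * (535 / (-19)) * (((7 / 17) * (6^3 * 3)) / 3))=120479 / 2202060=0.05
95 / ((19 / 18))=90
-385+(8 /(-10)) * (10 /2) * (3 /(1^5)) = -397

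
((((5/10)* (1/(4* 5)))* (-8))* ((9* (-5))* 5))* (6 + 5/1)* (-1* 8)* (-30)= 118800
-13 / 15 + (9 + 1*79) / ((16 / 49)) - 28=7219 / 30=240.63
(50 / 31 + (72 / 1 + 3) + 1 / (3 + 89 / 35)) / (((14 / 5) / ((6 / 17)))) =9.68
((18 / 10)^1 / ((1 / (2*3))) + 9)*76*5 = 7524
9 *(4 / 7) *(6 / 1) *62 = 13392 / 7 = 1913.14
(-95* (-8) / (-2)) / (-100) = 19 / 5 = 3.80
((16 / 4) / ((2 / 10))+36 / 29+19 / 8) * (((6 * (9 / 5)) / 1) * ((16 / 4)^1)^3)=2366928 / 145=16323.64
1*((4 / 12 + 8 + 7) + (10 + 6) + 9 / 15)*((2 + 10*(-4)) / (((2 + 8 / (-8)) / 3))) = -18202 / 5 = -3640.40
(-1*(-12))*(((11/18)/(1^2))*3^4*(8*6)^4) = 3153199104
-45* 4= -180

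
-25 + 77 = 52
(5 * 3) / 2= 15 / 2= 7.50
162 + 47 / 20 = 3287 / 20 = 164.35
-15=-15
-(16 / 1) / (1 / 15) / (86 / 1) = -120 / 43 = -2.79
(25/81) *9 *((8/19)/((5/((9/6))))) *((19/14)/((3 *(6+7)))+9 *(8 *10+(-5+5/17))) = 62902430/264537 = 237.78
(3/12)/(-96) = -1/384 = -0.00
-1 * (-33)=33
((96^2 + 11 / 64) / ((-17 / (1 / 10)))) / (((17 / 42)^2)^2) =-22942340127 / 11358856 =-2019.78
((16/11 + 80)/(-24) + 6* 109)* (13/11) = 279110/363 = 768.90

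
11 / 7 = 1.57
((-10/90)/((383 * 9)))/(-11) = 1/341253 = 0.00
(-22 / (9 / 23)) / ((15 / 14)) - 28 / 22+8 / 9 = -78494 / 1485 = -52.86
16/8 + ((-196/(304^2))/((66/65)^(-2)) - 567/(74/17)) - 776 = -816485421357/902933200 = -904.26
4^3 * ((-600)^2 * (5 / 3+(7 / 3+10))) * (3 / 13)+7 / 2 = 1935360091 / 26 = 74436926.58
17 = 17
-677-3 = -680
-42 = -42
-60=-60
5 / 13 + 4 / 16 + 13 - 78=-3347 / 52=-64.37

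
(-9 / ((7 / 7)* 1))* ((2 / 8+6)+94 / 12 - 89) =2697 / 4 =674.25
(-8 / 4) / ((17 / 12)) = -24 / 17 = -1.41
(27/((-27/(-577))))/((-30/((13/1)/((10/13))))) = -97513/300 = -325.04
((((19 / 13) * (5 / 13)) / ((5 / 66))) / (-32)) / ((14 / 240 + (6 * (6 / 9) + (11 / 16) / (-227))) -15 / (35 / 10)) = 14944545 / 14849861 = 1.01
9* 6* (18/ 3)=324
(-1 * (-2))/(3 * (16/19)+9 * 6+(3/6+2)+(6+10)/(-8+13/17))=9348/265553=0.04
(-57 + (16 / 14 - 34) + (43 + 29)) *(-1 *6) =750 / 7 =107.14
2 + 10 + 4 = 16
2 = 2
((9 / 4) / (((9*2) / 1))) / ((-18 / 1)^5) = -1 / 15116544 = -0.00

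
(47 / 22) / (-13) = -47 / 286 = -0.16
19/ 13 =1.46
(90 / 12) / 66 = 5 / 44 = 0.11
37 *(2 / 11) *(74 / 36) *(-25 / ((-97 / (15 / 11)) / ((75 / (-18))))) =-4278125 / 211266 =-20.25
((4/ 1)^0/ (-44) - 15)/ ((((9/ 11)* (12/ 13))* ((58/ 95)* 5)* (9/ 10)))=-816335/ 112752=-7.24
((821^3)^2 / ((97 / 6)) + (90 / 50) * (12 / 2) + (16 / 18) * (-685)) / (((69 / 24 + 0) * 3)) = 661473871229609104096 / 301185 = 2196237764927234.44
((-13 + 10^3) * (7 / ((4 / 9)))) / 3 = 20727 / 4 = 5181.75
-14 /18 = -7 /9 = -0.78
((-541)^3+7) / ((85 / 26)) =-242167692 / 5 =-48433538.40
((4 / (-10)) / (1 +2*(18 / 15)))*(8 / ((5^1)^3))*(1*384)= -6144 / 2125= -2.89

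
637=637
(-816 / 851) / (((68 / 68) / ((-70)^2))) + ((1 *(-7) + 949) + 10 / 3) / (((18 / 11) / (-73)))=-1076951354 / 22977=-46870.84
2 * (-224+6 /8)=-893 /2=-446.50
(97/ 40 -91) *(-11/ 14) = 38973/ 560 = 69.59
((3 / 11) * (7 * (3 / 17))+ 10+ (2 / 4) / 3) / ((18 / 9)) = 11785 / 2244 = 5.25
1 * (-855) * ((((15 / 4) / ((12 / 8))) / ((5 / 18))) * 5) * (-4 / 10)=15390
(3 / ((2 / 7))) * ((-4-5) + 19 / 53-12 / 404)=-974757 / 10706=-91.05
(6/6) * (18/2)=9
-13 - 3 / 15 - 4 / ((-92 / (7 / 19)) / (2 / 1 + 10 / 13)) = -13.16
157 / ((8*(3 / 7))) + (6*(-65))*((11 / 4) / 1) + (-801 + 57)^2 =552509.29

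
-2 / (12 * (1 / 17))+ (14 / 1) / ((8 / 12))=109 / 6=18.17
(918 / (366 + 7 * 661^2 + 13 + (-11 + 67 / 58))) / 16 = 783 / 41743844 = 0.00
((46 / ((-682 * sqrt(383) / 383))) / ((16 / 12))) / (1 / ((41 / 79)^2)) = -115989 * sqrt(383) / 8512724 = -0.27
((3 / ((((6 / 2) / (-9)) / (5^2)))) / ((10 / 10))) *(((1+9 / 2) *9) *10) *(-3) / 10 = 66825 / 2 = 33412.50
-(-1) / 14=1 / 14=0.07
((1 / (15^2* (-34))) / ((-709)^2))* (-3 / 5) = 0.00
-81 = -81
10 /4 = 5 /2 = 2.50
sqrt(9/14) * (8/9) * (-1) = -4 * sqrt(14)/21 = -0.71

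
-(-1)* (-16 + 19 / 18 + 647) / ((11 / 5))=56885 / 198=287.30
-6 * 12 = -72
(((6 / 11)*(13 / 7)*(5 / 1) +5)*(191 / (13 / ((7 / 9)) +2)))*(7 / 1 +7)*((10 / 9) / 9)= 20723500 / 116721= 177.55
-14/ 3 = -4.67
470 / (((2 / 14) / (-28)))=-92120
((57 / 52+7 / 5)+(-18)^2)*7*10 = 594223 / 26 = 22854.73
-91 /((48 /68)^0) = -91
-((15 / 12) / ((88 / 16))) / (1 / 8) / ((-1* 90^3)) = 1 / 400950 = 0.00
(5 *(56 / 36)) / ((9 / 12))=280 / 27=10.37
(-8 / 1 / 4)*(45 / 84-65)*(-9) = -16245 / 14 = -1160.36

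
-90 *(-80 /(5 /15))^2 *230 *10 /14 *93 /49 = -554428800000 /343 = -1616410495.63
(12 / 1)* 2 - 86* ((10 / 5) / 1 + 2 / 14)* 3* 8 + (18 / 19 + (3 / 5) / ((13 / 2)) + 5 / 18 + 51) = -676365041 / 155610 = -4346.54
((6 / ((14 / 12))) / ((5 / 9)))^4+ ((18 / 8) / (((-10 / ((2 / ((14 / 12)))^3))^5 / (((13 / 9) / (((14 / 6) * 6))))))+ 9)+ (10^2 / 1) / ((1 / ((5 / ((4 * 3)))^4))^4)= 7352.57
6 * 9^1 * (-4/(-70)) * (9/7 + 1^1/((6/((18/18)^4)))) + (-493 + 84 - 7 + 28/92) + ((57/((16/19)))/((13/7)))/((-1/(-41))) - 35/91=1269049807/1172080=1082.73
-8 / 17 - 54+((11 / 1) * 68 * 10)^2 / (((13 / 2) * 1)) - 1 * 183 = 1902261119 / 221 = 8607516.38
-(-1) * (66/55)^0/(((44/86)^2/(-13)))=-24037/484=-49.66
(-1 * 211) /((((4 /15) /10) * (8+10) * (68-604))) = 5275 /6432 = 0.82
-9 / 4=-2.25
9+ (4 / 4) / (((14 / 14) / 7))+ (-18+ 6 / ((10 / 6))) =8 / 5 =1.60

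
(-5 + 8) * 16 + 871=919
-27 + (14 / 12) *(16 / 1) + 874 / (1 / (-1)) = -2647 / 3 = -882.33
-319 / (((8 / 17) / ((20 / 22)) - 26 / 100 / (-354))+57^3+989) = -95987100 / 56022319781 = -0.00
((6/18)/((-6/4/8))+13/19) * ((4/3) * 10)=-7480/513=-14.58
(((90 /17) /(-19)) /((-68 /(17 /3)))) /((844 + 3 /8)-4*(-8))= 20 /754851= 0.00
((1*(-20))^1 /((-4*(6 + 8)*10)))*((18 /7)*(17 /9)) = 0.17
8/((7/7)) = 8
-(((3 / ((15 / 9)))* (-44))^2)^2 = -24591257856 / 625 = -39346012.57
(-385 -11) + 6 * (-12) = -468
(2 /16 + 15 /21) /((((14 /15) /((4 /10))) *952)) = 141 /373184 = 0.00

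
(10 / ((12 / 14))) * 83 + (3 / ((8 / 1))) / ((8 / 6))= 92987 / 96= 968.61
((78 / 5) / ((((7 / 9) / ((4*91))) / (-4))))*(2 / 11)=-292032 / 55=-5309.67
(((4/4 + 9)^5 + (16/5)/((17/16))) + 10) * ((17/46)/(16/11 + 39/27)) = 420804747/33005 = 12749.73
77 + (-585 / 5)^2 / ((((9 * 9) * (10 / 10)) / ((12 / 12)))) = 246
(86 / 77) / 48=43 / 1848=0.02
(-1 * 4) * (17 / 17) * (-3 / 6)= 2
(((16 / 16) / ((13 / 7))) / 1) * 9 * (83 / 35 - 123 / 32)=-14841 / 2080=-7.14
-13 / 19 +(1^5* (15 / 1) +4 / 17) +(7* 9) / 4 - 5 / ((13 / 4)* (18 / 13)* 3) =1044103 / 34884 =29.93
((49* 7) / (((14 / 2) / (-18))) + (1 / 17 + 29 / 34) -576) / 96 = -49541 / 3264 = -15.18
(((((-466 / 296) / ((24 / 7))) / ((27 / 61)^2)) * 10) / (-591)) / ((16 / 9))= 30344755 / 1360302336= 0.02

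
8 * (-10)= -80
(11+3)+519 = 533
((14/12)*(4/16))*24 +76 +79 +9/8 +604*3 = 15801/8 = 1975.12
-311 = -311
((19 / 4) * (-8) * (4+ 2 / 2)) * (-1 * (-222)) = -42180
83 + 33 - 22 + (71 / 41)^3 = 6836485 / 68921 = 99.19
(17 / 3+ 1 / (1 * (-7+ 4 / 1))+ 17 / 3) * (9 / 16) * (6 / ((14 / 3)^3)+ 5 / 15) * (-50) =-1332375 / 10976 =-121.39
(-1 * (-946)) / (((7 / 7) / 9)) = 8514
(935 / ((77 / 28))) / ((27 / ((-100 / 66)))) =-17000 / 891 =-19.08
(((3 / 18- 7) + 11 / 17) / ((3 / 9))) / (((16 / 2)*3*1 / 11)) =-6941 / 816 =-8.51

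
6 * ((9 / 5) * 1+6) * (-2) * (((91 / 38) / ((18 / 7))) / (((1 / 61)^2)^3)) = -426640220083441 / 95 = -4490949685088.85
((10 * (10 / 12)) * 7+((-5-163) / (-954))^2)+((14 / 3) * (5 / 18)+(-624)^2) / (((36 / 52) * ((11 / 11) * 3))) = 384029565908 / 2047761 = 187536.32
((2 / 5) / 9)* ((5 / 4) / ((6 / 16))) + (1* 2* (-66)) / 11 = -320 / 27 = -11.85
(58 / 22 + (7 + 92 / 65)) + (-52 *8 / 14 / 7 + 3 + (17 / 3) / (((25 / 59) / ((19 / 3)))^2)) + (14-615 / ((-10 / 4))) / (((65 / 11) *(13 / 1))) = 11634586108 / 9095625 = 1279.14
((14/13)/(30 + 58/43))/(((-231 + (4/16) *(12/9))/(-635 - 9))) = 145383/1515826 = 0.10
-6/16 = -3/8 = -0.38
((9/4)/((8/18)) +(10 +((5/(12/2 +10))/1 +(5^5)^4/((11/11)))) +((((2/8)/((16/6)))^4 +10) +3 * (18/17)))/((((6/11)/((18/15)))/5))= 18700000000005598493483/17825792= 1049041748047189.07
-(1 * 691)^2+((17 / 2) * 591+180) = -944555 / 2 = -472277.50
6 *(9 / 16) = 27 / 8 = 3.38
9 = 9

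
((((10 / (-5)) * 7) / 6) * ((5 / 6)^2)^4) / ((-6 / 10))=13671875 / 15116544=0.90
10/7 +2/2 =17/7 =2.43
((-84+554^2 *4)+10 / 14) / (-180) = -190957 / 28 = -6819.89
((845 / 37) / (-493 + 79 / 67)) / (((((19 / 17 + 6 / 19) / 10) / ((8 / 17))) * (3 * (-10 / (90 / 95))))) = 113230 / 23520863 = 0.00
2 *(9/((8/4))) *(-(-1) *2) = 18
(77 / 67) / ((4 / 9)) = 693 / 268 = 2.59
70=70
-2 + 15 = 13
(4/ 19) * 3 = 12/ 19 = 0.63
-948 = -948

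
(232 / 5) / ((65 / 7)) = 1624 / 325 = 5.00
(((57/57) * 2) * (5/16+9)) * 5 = 745/8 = 93.12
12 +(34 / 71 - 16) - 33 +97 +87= 10471 / 71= 147.48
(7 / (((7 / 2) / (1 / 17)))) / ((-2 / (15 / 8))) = -15 / 136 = -0.11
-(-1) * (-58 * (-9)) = 522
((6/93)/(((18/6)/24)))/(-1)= -16/31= -0.52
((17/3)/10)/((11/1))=17/330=0.05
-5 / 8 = -0.62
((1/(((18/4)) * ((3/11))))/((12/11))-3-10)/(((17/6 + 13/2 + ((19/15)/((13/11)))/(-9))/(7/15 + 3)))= -670930/145539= -4.61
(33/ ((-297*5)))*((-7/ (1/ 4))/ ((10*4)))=0.02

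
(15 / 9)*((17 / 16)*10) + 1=449 / 24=18.71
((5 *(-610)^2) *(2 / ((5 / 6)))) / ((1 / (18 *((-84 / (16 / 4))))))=-1687845600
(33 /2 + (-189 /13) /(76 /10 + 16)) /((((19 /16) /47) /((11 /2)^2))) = 277138884 /14573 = 19017.28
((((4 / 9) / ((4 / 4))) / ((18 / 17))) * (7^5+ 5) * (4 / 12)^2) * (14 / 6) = 444584 / 243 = 1829.56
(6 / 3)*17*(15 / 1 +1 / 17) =512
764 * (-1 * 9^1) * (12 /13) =-82512 /13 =-6347.08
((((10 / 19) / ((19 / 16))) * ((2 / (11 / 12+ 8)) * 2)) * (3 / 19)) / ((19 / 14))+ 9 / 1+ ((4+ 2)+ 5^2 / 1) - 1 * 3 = 37.02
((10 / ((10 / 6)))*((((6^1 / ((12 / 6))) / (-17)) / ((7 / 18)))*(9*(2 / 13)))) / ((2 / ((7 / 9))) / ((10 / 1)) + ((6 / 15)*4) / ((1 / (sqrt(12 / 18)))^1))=787320 / 1332409- 1632960*sqrt(6) / 1332409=-2.41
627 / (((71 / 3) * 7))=1881 / 497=3.78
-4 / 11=-0.36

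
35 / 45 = 7 / 9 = 0.78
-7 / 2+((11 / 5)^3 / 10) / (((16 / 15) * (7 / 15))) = -7621 / 5600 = -1.36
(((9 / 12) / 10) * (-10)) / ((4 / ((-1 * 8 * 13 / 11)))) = 39 / 22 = 1.77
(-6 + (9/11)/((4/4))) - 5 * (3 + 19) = -1267/11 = -115.18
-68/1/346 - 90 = -15604/173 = -90.20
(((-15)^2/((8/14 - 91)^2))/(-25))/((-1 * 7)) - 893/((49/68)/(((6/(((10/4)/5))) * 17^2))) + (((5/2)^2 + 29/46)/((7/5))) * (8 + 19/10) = -1725111925345187/401401336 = -4297723.43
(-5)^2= 25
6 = 6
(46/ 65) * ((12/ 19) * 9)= 4968/ 1235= 4.02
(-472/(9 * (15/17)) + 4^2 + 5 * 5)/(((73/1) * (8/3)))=-2489/26280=-0.09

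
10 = 10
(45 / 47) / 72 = 5 / 376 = 0.01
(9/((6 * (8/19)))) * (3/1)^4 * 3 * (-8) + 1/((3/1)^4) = -1121929/162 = -6925.49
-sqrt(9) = -3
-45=-45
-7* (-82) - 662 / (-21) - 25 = 12191 / 21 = 580.52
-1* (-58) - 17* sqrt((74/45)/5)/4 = 58 - 17* sqrt(74)/60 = 55.56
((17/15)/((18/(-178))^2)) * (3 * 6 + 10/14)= 17640067/8505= 2074.08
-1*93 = -93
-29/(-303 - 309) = 29/612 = 0.05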